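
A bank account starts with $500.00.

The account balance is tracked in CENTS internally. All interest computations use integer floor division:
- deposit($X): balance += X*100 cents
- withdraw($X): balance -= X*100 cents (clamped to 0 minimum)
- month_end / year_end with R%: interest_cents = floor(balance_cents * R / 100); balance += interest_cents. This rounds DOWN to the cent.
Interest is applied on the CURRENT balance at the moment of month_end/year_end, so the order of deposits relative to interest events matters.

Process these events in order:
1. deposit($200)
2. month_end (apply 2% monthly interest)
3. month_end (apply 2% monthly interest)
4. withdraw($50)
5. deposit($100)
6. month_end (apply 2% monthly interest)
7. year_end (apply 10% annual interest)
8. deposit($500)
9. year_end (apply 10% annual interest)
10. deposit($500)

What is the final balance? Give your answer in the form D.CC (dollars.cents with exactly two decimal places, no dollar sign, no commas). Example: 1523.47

Answer: 2010.54

Derivation:
After 1 (deposit($200)): balance=$700.00 total_interest=$0.00
After 2 (month_end (apply 2% monthly interest)): balance=$714.00 total_interest=$14.00
After 3 (month_end (apply 2% monthly interest)): balance=$728.28 total_interest=$28.28
After 4 (withdraw($50)): balance=$678.28 total_interest=$28.28
After 5 (deposit($100)): balance=$778.28 total_interest=$28.28
After 6 (month_end (apply 2% monthly interest)): balance=$793.84 total_interest=$43.84
After 7 (year_end (apply 10% annual interest)): balance=$873.22 total_interest=$123.22
After 8 (deposit($500)): balance=$1373.22 total_interest=$123.22
After 9 (year_end (apply 10% annual interest)): balance=$1510.54 total_interest=$260.54
After 10 (deposit($500)): balance=$2010.54 total_interest=$260.54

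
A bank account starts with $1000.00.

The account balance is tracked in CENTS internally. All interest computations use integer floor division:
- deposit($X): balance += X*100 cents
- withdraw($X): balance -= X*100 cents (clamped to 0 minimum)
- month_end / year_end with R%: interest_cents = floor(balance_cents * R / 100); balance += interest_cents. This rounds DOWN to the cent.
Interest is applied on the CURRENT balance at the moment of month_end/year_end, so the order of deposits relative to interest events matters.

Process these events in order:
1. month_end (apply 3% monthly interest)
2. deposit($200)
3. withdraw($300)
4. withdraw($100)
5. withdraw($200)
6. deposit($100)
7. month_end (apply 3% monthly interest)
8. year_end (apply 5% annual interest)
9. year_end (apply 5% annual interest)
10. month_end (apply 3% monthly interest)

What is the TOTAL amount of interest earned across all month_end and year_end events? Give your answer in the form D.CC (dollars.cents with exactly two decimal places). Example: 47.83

After 1 (month_end (apply 3% monthly interest)): balance=$1030.00 total_interest=$30.00
After 2 (deposit($200)): balance=$1230.00 total_interest=$30.00
After 3 (withdraw($300)): balance=$930.00 total_interest=$30.00
After 4 (withdraw($100)): balance=$830.00 total_interest=$30.00
After 5 (withdraw($200)): balance=$630.00 total_interest=$30.00
After 6 (deposit($100)): balance=$730.00 total_interest=$30.00
After 7 (month_end (apply 3% monthly interest)): balance=$751.90 total_interest=$51.90
After 8 (year_end (apply 5% annual interest)): balance=$789.49 total_interest=$89.49
After 9 (year_end (apply 5% annual interest)): balance=$828.96 total_interest=$128.96
After 10 (month_end (apply 3% monthly interest)): balance=$853.82 total_interest=$153.82

Answer: 153.82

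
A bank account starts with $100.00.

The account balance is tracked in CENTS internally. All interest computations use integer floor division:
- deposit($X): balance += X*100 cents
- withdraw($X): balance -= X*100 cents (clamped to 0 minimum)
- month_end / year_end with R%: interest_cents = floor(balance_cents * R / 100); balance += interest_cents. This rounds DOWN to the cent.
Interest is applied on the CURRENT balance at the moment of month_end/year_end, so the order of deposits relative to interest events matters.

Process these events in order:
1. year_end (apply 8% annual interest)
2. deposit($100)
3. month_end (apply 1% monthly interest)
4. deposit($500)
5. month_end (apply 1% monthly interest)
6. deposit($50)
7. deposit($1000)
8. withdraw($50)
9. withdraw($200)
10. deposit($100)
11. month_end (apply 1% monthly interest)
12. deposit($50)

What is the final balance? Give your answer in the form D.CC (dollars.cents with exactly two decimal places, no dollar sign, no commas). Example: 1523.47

After 1 (year_end (apply 8% annual interest)): balance=$108.00 total_interest=$8.00
After 2 (deposit($100)): balance=$208.00 total_interest=$8.00
After 3 (month_end (apply 1% monthly interest)): balance=$210.08 total_interest=$10.08
After 4 (deposit($500)): balance=$710.08 total_interest=$10.08
After 5 (month_end (apply 1% monthly interest)): balance=$717.18 total_interest=$17.18
After 6 (deposit($50)): balance=$767.18 total_interest=$17.18
After 7 (deposit($1000)): balance=$1767.18 total_interest=$17.18
After 8 (withdraw($50)): balance=$1717.18 total_interest=$17.18
After 9 (withdraw($200)): balance=$1517.18 total_interest=$17.18
After 10 (deposit($100)): balance=$1617.18 total_interest=$17.18
After 11 (month_end (apply 1% monthly interest)): balance=$1633.35 total_interest=$33.35
After 12 (deposit($50)): balance=$1683.35 total_interest=$33.35

Answer: 1683.35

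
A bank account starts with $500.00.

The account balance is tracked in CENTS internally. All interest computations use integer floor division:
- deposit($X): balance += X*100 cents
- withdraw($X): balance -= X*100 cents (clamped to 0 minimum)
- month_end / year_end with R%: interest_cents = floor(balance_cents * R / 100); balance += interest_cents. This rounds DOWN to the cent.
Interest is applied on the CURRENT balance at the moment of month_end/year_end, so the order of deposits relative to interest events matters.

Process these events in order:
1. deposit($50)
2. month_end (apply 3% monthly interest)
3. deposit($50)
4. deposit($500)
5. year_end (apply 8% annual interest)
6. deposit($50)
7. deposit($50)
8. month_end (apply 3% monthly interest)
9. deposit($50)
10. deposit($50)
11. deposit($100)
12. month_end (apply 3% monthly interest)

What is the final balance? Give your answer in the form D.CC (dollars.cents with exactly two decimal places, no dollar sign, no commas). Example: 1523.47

Answer: 1591.33

Derivation:
After 1 (deposit($50)): balance=$550.00 total_interest=$0.00
After 2 (month_end (apply 3% monthly interest)): balance=$566.50 total_interest=$16.50
After 3 (deposit($50)): balance=$616.50 total_interest=$16.50
After 4 (deposit($500)): balance=$1116.50 total_interest=$16.50
After 5 (year_end (apply 8% annual interest)): balance=$1205.82 total_interest=$105.82
After 6 (deposit($50)): balance=$1255.82 total_interest=$105.82
After 7 (deposit($50)): balance=$1305.82 total_interest=$105.82
After 8 (month_end (apply 3% monthly interest)): balance=$1344.99 total_interest=$144.99
After 9 (deposit($50)): balance=$1394.99 total_interest=$144.99
After 10 (deposit($50)): balance=$1444.99 total_interest=$144.99
After 11 (deposit($100)): balance=$1544.99 total_interest=$144.99
After 12 (month_end (apply 3% monthly interest)): balance=$1591.33 total_interest=$191.33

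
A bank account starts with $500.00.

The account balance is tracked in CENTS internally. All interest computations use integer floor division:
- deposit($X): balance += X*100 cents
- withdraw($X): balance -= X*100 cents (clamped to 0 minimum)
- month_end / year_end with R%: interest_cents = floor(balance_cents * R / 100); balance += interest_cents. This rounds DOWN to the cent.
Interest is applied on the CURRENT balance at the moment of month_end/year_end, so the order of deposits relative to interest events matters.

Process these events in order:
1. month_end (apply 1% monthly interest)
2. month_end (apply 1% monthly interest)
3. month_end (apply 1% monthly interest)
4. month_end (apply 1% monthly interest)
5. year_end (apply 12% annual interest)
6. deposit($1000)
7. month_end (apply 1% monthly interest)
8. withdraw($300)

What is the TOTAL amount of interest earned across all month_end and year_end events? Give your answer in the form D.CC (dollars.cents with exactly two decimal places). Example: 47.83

Answer: 98.55

Derivation:
After 1 (month_end (apply 1% monthly interest)): balance=$505.00 total_interest=$5.00
After 2 (month_end (apply 1% monthly interest)): balance=$510.05 total_interest=$10.05
After 3 (month_end (apply 1% monthly interest)): balance=$515.15 total_interest=$15.15
After 4 (month_end (apply 1% monthly interest)): balance=$520.30 total_interest=$20.30
After 5 (year_end (apply 12% annual interest)): balance=$582.73 total_interest=$82.73
After 6 (deposit($1000)): balance=$1582.73 total_interest=$82.73
After 7 (month_end (apply 1% monthly interest)): balance=$1598.55 total_interest=$98.55
After 8 (withdraw($300)): balance=$1298.55 total_interest=$98.55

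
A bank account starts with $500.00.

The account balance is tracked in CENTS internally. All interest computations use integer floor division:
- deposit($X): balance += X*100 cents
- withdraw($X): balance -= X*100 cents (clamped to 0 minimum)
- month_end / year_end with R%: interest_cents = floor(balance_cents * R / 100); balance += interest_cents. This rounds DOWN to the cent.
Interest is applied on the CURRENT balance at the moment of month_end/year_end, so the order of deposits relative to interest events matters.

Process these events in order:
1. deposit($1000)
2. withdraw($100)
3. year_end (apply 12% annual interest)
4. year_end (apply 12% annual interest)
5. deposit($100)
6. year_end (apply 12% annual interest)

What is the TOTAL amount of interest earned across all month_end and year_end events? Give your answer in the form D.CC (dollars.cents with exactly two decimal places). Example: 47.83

Answer: 578.89

Derivation:
After 1 (deposit($1000)): balance=$1500.00 total_interest=$0.00
After 2 (withdraw($100)): balance=$1400.00 total_interest=$0.00
After 3 (year_end (apply 12% annual interest)): balance=$1568.00 total_interest=$168.00
After 4 (year_end (apply 12% annual interest)): balance=$1756.16 total_interest=$356.16
After 5 (deposit($100)): balance=$1856.16 total_interest=$356.16
After 6 (year_end (apply 12% annual interest)): balance=$2078.89 total_interest=$578.89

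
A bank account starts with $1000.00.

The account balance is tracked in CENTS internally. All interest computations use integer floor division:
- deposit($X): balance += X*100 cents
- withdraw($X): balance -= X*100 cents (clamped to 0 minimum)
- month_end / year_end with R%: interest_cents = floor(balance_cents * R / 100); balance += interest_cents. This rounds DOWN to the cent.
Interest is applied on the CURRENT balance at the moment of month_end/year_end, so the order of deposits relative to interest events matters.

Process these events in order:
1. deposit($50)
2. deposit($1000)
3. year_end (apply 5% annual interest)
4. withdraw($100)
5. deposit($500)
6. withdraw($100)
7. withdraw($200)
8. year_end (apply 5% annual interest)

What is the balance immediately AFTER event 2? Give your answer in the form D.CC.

After 1 (deposit($50)): balance=$1050.00 total_interest=$0.00
After 2 (deposit($1000)): balance=$2050.00 total_interest=$0.00

Answer: 2050.00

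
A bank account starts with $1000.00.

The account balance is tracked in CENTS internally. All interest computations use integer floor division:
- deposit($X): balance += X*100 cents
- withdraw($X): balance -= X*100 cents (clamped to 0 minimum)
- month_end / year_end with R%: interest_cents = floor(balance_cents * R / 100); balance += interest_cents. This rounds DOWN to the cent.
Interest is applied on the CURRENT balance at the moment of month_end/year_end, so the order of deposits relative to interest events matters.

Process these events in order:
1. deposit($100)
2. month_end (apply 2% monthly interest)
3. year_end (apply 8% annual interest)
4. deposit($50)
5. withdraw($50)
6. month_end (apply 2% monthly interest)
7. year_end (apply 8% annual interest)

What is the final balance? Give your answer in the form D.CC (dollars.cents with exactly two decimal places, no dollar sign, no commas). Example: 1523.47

After 1 (deposit($100)): balance=$1100.00 total_interest=$0.00
After 2 (month_end (apply 2% monthly interest)): balance=$1122.00 total_interest=$22.00
After 3 (year_end (apply 8% annual interest)): balance=$1211.76 total_interest=$111.76
After 4 (deposit($50)): balance=$1261.76 total_interest=$111.76
After 5 (withdraw($50)): balance=$1211.76 total_interest=$111.76
After 6 (month_end (apply 2% monthly interest)): balance=$1235.99 total_interest=$135.99
After 7 (year_end (apply 8% annual interest)): balance=$1334.86 total_interest=$234.86

Answer: 1334.86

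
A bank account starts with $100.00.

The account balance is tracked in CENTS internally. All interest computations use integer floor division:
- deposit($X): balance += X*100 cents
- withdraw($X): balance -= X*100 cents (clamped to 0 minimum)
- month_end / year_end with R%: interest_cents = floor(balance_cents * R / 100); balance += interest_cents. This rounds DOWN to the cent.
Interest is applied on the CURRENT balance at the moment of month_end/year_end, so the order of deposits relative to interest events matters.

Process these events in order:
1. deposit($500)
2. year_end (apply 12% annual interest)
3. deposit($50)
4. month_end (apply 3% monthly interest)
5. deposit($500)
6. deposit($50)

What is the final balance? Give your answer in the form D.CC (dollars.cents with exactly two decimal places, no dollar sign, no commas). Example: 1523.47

After 1 (deposit($500)): balance=$600.00 total_interest=$0.00
After 2 (year_end (apply 12% annual interest)): balance=$672.00 total_interest=$72.00
After 3 (deposit($50)): balance=$722.00 total_interest=$72.00
After 4 (month_end (apply 3% monthly interest)): balance=$743.66 total_interest=$93.66
After 5 (deposit($500)): balance=$1243.66 total_interest=$93.66
After 6 (deposit($50)): balance=$1293.66 total_interest=$93.66

Answer: 1293.66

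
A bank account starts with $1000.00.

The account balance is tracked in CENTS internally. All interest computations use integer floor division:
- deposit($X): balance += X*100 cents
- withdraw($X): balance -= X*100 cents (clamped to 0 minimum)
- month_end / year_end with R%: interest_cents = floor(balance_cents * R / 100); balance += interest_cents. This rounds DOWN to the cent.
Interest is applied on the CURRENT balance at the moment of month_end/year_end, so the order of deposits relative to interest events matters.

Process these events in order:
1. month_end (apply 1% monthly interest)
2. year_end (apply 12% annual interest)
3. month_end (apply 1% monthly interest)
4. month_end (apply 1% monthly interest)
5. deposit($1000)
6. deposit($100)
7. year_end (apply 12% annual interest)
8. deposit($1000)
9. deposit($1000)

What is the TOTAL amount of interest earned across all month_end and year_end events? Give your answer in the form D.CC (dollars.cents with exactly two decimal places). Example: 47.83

Answer: 424.40

Derivation:
After 1 (month_end (apply 1% monthly interest)): balance=$1010.00 total_interest=$10.00
After 2 (year_end (apply 12% annual interest)): balance=$1131.20 total_interest=$131.20
After 3 (month_end (apply 1% monthly interest)): balance=$1142.51 total_interest=$142.51
After 4 (month_end (apply 1% monthly interest)): balance=$1153.93 total_interest=$153.93
After 5 (deposit($1000)): balance=$2153.93 total_interest=$153.93
After 6 (deposit($100)): balance=$2253.93 total_interest=$153.93
After 7 (year_end (apply 12% annual interest)): balance=$2524.40 total_interest=$424.40
After 8 (deposit($1000)): balance=$3524.40 total_interest=$424.40
After 9 (deposit($1000)): balance=$4524.40 total_interest=$424.40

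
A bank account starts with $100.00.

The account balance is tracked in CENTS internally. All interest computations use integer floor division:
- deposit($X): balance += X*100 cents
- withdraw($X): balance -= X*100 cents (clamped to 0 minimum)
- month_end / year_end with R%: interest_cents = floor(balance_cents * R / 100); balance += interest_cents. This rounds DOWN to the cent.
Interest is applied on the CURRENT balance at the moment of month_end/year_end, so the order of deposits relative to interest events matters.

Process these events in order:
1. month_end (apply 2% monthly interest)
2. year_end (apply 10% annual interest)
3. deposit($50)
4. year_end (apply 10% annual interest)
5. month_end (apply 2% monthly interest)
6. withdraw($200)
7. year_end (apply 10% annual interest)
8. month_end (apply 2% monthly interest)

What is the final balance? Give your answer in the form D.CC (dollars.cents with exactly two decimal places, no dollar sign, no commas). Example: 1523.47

Answer: 0.00

Derivation:
After 1 (month_end (apply 2% monthly interest)): balance=$102.00 total_interest=$2.00
After 2 (year_end (apply 10% annual interest)): balance=$112.20 total_interest=$12.20
After 3 (deposit($50)): balance=$162.20 total_interest=$12.20
After 4 (year_end (apply 10% annual interest)): balance=$178.42 total_interest=$28.42
After 5 (month_end (apply 2% monthly interest)): balance=$181.98 total_interest=$31.98
After 6 (withdraw($200)): balance=$0.00 total_interest=$31.98
After 7 (year_end (apply 10% annual interest)): balance=$0.00 total_interest=$31.98
After 8 (month_end (apply 2% monthly interest)): balance=$0.00 total_interest=$31.98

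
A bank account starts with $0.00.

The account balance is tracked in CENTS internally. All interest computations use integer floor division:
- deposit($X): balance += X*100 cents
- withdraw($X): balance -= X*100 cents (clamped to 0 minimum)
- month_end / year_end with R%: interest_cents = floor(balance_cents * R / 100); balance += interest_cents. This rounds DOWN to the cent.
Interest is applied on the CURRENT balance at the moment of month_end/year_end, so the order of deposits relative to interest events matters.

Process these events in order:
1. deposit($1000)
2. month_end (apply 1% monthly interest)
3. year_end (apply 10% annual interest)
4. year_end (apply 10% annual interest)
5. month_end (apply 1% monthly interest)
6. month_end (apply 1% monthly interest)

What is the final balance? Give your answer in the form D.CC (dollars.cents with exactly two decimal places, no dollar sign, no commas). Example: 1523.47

After 1 (deposit($1000)): balance=$1000.00 total_interest=$0.00
After 2 (month_end (apply 1% monthly interest)): balance=$1010.00 total_interest=$10.00
After 3 (year_end (apply 10% annual interest)): balance=$1111.00 total_interest=$111.00
After 4 (year_end (apply 10% annual interest)): balance=$1222.10 total_interest=$222.10
After 5 (month_end (apply 1% monthly interest)): balance=$1234.32 total_interest=$234.32
After 6 (month_end (apply 1% monthly interest)): balance=$1246.66 total_interest=$246.66

Answer: 1246.66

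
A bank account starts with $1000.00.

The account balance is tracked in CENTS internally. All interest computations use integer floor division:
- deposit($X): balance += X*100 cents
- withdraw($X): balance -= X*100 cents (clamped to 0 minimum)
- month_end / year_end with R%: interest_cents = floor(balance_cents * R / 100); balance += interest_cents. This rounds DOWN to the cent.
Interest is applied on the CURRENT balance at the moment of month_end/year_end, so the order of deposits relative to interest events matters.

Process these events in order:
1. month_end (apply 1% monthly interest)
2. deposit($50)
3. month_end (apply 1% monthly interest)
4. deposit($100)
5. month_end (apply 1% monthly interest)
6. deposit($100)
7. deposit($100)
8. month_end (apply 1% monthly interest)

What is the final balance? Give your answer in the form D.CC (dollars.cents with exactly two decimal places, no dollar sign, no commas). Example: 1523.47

Answer: 1396.12

Derivation:
After 1 (month_end (apply 1% monthly interest)): balance=$1010.00 total_interest=$10.00
After 2 (deposit($50)): balance=$1060.00 total_interest=$10.00
After 3 (month_end (apply 1% monthly interest)): balance=$1070.60 total_interest=$20.60
After 4 (deposit($100)): balance=$1170.60 total_interest=$20.60
After 5 (month_end (apply 1% monthly interest)): balance=$1182.30 total_interest=$32.30
After 6 (deposit($100)): balance=$1282.30 total_interest=$32.30
After 7 (deposit($100)): balance=$1382.30 total_interest=$32.30
After 8 (month_end (apply 1% monthly interest)): balance=$1396.12 total_interest=$46.12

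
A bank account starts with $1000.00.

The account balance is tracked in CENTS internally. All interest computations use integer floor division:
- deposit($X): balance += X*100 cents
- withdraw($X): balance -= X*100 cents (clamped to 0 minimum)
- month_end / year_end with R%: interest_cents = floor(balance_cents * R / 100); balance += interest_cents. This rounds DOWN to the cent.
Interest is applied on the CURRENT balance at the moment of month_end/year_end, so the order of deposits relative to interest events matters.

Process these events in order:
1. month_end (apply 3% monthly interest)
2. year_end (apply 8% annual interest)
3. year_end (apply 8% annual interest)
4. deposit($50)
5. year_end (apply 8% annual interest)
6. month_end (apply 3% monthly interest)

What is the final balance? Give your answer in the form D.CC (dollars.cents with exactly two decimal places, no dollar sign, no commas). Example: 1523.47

Answer: 1392.04

Derivation:
After 1 (month_end (apply 3% monthly interest)): balance=$1030.00 total_interest=$30.00
After 2 (year_end (apply 8% annual interest)): balance=$1112.40 total_interest=$112.40
After 3 (year_end (apply 8% annual interest)): balance=$1201.39 total_interest=$201.39
After 4 (deposit($50)): balance=$1251.39 total_interest=$201.39
After 5 (year_end (apply 8% annual interest)): balance=$1351.50 total_interest=$301.50
After 6 (month_end (apply 3% monthly interest)): balance=$1392.04 total_interest=$342.04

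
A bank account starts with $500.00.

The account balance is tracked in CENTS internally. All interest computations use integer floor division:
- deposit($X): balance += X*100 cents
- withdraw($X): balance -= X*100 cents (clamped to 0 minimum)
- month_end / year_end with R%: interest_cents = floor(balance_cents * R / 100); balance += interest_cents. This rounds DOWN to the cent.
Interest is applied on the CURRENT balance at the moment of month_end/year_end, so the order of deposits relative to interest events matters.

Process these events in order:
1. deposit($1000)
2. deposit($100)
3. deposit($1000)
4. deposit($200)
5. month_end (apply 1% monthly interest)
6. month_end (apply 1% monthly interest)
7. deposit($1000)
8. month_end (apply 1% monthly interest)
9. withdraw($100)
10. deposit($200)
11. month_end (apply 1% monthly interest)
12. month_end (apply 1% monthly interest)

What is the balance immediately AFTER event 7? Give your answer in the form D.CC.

After 1 (deposit($1000)): balance=$1500.00 total_interest=$0.00
After 2 (deposit($100)): balance=$1600.00 total_interest=$0.00
After 3 (deposit($1000)): balance=$2600.00 total_interest=$0.00
After 4 (deposit($200)): balance=$2800.00 total_interest=$0.00
After 5 (month_end (apply 1% monthly interest)): balance=$2828.00 total_interest=$28.00
After 6 (month_end (apply 1% monthly interest)): balance=$2856.28 total_interest=$56.28
After 7 (deposit($1000)): balance=$3856.28 total_interest=$56.28

Answer: 3856.28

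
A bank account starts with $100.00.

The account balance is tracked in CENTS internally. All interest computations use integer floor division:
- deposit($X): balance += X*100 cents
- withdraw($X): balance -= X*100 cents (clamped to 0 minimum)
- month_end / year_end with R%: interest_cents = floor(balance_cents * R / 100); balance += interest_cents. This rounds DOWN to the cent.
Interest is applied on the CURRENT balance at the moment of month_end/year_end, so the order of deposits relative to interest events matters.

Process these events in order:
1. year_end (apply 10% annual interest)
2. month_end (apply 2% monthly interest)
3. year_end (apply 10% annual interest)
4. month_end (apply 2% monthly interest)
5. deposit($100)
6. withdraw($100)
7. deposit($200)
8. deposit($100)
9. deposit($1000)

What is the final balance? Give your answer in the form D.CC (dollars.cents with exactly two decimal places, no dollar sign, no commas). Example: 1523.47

After 1 (year_end (apply 10% annual interest)): balance=$110.00 total_interest=$10.00
After 2 (month_end (apply 2% monthly interest)): balance=$112.20 total_interest=$12.20
After 3 (year_end (apply 10% annual interest)): balance=$123.42 total_interest=$23.42
After 4 (month_end (apply 2% monthly interest)): balance=$125.88 total_interest=$25.88
After 5 (deposit($100)): balance=$225.88 total_interest=$25.88
After 6 (withdraw($100)): balance=$125.88 total_interest=$25.88
After 7 (deposit($200)): balance=$325.88 total_interest=$25.88
After 8 (deposit($100)): balance=$425.88 total_interest=$25.88
After 9 (deposit($1000)): balance=$1425.88 total_interest=$25.88

Answer: 1425.88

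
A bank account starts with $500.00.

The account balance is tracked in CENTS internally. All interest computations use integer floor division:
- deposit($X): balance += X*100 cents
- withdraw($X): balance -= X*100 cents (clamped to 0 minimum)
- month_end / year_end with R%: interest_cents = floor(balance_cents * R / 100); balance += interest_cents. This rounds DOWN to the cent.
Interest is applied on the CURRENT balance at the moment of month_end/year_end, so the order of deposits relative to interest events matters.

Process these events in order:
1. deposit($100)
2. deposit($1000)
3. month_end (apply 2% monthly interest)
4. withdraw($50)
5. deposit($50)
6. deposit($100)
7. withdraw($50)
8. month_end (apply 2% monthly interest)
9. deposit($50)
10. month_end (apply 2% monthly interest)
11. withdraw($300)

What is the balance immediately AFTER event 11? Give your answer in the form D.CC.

After 1 (deposit($100)): balance=$600.00 total_interest=$0.00
After 2 (deposit($1000)): balance=$1600.00 total_interest=$0.00
After 3 (month_end (apply 2% monthly interest)): balance=$1632.00 total_interest=$32.00
After 4 (withdraw($50)): balance=$1582.00 total_interest=$32.00
After 5 (deposit($50)): balance=$1632.00 total_interest=$32.00
After 6 (deposit($100)): balance=$1732.00 total_interest=$32.00
After 7 (withdraw($50)): balance=$1682.00 total_interest=$32.00
After 8 (month_end (apply 2% monthly interest)): balance=$1715.64 total_interest=$65.64
After 9 (deposit($50)): balance=$1765.64 total_interest=$65.64
After 10 (month_end (apply 2% monthly interest)): balance=$1800.95 total_interest=$100.95
After 11 (withdraw($300)): balance=$1500.95 total_interest=$100.95

Answer: 1500.95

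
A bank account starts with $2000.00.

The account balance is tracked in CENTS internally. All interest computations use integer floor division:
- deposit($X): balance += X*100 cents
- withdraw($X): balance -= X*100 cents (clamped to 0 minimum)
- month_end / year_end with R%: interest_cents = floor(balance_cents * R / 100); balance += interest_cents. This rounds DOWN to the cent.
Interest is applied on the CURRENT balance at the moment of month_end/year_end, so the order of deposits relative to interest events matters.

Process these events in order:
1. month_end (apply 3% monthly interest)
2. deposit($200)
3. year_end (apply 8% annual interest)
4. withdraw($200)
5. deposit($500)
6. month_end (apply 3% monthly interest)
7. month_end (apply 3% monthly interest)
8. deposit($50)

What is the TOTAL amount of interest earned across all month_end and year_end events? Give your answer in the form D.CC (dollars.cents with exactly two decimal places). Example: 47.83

Answer: 407.71

Derivation:
After 1 (month_end (apply 3% monthly interest)): balance=$2060.00 total_interest=$60.00
After 2 (deposit($200)): balance=$2260.00 total_interest=$60.00
After 3 (year_end (apply 8% annual interest)): balance=$2440.80 total_interest=$240.80
After 4 (withdraw($200)): balance=$2240.80 total_interest=$240.80
After 5 (deposit($500)): balance=$2740.80 total_interest=$240.80
After 6 (month_end (apply 3% monthly interest)): balance=$2823.02 total_interest=$323.02
After 7 (month_end (apply 3% monthly interest)): balance=$2907.71 total_interest=$407.71
After 8 (deposit($50)): balance=$2957.71 total_interest=$407.71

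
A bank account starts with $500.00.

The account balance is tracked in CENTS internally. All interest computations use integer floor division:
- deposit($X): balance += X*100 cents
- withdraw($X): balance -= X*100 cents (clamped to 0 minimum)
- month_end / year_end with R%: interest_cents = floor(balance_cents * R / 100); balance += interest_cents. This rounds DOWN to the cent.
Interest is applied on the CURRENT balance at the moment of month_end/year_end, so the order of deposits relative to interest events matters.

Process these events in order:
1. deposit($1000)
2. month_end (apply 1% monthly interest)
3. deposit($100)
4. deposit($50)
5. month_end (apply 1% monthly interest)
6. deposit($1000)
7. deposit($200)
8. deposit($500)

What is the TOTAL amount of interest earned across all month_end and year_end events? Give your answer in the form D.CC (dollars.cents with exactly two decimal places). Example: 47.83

Answer: 31.65

Derivation:
After 1 (deposit($1000)): balance=$1500.00 total_interest=$0.00
After 2 (month_end (apply 1% monthly interest)): balance=$1515.00 total_interest=$15.00
After 3 (deposit($100)): balance=$1615.00 total_interest=$15.00
After 4 (deposit($50)): balance=$1665.00 total_interest=$15.00
After 5 (month_end (apply 1% monthly interest)): balance=$1681.65 total_interest=$31.65
After 6 (deposit($1000)): balance=$2681.65 total_interest=$31.65
After 7 (deposit($200)): balance=$2881.65 total_interest=$31.65
After 8 (deposit($500)): balance=$3381.65 total_interest=$31.65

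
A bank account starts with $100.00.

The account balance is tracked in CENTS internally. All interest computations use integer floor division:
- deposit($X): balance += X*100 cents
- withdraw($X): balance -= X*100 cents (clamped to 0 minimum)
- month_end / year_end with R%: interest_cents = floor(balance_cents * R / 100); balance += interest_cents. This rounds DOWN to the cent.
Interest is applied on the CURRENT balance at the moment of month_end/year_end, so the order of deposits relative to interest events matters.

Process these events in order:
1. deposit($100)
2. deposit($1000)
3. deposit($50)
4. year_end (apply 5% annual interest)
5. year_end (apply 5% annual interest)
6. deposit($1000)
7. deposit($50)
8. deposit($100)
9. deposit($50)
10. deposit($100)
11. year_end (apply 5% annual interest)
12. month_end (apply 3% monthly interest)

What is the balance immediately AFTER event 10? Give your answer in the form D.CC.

After 1 (deposit($100)): balance=$200.00 total_interest=$0.00
After 2 (deposit($1000)): balance=$1200.00 total_interest=$0.00
After 3 (deposit($50)): balance=$1250.00 total_interest=$0.00
After 4 (year_end (apply 5% annual interest)): balance=$1312.50 total_interest=$62.50
After 5 (year_end (apply 5% annual interest)): balance=$1378.12 total_interest=$128.12
After 6 (deposit($1000)): balance=$2378.12 total_interest=$128.12
After 7 (deposit($50)): balance=$2428.12 total_interest=$128.12
After 8 (deposit($100)): balance=$2528.12 total_interest=$128.12
After 9 (deposit($50)): balance=$2578.12 total_interest=$128.12
After 10 (deposit($100)): balance=$2678.12 total_interest=$128.12

Answer: 2678.12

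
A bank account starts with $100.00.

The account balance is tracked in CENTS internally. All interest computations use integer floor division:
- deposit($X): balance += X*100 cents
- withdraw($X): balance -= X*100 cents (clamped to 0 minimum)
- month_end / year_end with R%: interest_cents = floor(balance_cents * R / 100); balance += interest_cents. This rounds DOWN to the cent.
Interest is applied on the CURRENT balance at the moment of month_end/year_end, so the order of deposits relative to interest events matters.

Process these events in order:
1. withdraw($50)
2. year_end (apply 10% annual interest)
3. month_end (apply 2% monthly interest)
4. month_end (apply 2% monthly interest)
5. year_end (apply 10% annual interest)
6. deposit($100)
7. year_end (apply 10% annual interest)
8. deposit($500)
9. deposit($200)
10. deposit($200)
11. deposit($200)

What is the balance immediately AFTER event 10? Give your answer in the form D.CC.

Answer: 1079.23

Derivation:
After 1 (withdraw($50)): balance=$50.00 total_interest=$0.00
After 2 (year_end (apply 10% annual interest)): balance=$55.00 total_interest=$5.00
After 3 (month_end (apply 2% monthly interest)): balance=$56.10 total_interest=$6.10
After 4 (month_end (apply 2% monthly interest)): balance=$57.22 total_interest=$7.22
After 5 (year_end (apply 10% annual interest)): balance=$62.94 total_interest=$12.94
After 6 (deposit($100)): balance=$162.94 total_interest=$12.94
After 7 (year_end (apply 10% annual interest)): balance=$179.23 total_interest=$29.23
After 8 (deposit($500)): balance=$679.23 total_interest=$29.23
After 9 (deposit($200)): balance=$879.23 total_interest=$29.23
After 10 (deposit($200)): balance=$1079.23 total_interest=$29.23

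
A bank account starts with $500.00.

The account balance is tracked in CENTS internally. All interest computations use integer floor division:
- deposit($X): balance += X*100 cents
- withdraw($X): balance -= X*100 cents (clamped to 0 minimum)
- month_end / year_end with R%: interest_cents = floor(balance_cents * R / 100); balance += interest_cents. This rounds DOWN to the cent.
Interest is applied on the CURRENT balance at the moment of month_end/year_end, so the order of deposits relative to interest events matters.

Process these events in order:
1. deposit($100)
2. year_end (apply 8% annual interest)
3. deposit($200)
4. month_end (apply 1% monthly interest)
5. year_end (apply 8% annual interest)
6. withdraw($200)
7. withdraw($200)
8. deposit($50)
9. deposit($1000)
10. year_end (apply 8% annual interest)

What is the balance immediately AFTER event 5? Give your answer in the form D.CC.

Answer: 924.99

Derivation:
After 1 (deposit($100)): balance=$600.00 total_interest=$0.00
After 2 (year_end (apply 8% annual interest)): balance=$648.00 total_interest=$48.00
After 3 (deposit($200)): balance=$848.00 total_interest=$48.00
After 4 (month_end (apply 1% monthly interest)): balance=$856.48 total_interest=$56.48
After 5 (year_end (apply 8% annual interest)): balance=$924.99 total_interest=$124.99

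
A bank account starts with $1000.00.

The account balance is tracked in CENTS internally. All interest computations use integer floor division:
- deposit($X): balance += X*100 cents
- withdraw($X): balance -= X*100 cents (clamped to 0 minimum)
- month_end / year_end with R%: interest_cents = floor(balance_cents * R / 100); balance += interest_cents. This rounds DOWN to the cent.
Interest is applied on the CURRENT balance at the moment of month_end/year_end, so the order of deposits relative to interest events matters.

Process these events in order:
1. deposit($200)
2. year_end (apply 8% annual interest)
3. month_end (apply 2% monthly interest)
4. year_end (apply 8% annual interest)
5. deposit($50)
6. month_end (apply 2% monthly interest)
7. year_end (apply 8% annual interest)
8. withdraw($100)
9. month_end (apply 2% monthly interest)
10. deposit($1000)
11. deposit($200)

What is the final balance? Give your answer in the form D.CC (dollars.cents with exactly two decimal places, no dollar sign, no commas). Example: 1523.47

After 1 (deposit($200)): balance=$1200.00 total_interest=$0.00
After 2 (year_end (apply 8% annual interest)): balance=$1296.00 total_interest=$96.00
After 3 (month_end (apply 2% monthly interest)): balance=$1321.92 total_interest=$121.92
After 4 (year_end (apply 8% annual interest)): balance=$1427.67 total_interest=$227.67
After 5 (deposit($50)): balance=$1477.67 total_interest=$227.67
After 6 (month_end (apply 2% monthly interest)): balance=$1507.22 total_interest=$257.22
After 7 (year_end (apply 8% annual interest)): balance=$1627.79 total_interest=$377.79
After 8 (withdraw($100)): balance=$1527.79 total_interest=$377.79
After 9 (month_end (apply 2% monthly interest)): balance=$1558.34 total_interest=$408.34
After 10 (deposit($1000)): balance=$2558.34 total_interest=$408.34
After 11 (deposit($200)): balance=$2758.34 total_interest=$408.34

Answer: 2758.34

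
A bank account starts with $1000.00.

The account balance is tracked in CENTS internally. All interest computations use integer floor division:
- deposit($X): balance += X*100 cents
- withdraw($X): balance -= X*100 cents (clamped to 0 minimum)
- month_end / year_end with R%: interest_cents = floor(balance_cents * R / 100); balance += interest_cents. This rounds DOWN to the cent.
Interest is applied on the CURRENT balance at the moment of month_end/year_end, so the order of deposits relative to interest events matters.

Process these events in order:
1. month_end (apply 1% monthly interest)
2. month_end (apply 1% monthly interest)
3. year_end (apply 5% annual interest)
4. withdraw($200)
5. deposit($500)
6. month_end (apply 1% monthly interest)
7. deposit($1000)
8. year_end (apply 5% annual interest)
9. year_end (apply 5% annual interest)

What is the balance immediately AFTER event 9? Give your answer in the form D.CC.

Answer: 2629.25

Derivation:
After 1 (month_end (apply 1% monthly interest)): balance=$1010.00 total_interest=$10.00
After 2 (month_end (apply 1% monthly interest)): balance=$1020.10 total_interest=$20.10
After 3 (year_end (apply 5% annual interest)): balance=$1071.10 total_interest=$71.10
After 4 (withdraw($200)): balance=$871.10 total_interest=$71.10
After 5 (deposit($500)): balance=$1371.10 total_interest=$71.10
After 6 (month_end (apply 1% monthly interest)): balance=$1384.81 total_interest=$84.81
After 7 (deposit($1000)): balance=$2384.81 total_interest=$84.81
After 8 (year_end (apply 5% annual interest)): balance=$2504.05 total_interest=$204.05
After 9 (year_end (apply 5% annual interest)): balance=$2629.25 total_interest=$329.25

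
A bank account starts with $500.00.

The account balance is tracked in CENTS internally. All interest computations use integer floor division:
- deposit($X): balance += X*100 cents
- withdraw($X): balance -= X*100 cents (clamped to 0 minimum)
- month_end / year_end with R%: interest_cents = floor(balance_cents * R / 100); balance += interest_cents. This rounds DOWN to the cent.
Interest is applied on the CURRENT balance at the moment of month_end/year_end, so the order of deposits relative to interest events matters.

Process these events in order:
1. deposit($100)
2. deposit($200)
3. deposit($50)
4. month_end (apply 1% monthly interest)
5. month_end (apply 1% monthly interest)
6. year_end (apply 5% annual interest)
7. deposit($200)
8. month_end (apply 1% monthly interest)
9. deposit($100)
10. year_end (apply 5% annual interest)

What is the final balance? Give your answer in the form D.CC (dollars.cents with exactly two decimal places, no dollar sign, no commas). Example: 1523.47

Answer: 1282.60

Derivation:
After 1 (deposit($100)): balance=$600.00 total_interest=$0.00
After 2 (deposit($200)): balance=$800.00 total_interest=$0.00
After 3 (deposit($50)): balance=$850.00 total_interest=$0.00
After 4 (month_end (apply 1% monthly interest)): balance=$858.50 total_interest=$8.50
After 5 (month_end (apply 1% monthly interest)): balance=$867.08 total_interest=$17.08
After 6 (year_end (apply 5% annual interest)): balance=$910.43 total_interest=$60.43
After 7 (deposit($200)): balance=$1110.43 total_interest=$60.43
After 8 (month_end (apply 1% monthly interest)): balance=$1121.53 total_interest=$71.53
After 9 (deposit($100)): balance=$1221.53 total_interest=$71.53
After 10 (year_end (apply 5% annual interest)): balance=$1282.60 total_interest=$132.60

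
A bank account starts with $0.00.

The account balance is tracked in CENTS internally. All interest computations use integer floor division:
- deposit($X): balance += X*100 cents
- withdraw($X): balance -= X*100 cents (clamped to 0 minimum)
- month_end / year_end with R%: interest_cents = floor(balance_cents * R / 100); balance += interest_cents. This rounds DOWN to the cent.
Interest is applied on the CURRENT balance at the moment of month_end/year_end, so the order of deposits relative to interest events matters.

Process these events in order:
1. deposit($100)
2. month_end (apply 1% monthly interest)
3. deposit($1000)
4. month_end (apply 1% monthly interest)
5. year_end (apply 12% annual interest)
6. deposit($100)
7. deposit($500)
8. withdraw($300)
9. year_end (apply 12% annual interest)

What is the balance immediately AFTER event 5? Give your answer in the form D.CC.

Answer: 1245.45

Derivation:
After 1 (deposit($100)): balance=$100.00 total_interest=$0.00
After 2 (month_end (apply 1% monthly interest)): balance=$101.00 total_interest=$1.00
After 3 (deposit($1000)): balance=$1101.00 total_interest=$1.00
After 4 (month_end (apply 1% monthly interest)): balance=$1112.01 total_interest=$12.01
After 5 (year_end (apply 12% annual interest)): balance=$1245.45 total_interest=$145.45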